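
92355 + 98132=190487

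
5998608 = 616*9738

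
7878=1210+6668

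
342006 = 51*6706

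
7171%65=21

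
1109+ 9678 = 10787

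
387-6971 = - 6584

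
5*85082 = 425410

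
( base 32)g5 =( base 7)1336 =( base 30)h7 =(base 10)517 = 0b1000000101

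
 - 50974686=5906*( - 8631 )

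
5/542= 5/542=0.01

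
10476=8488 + 1988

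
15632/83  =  188 + 28/83 = 188.34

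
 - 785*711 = -558135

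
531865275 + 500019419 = 1031884694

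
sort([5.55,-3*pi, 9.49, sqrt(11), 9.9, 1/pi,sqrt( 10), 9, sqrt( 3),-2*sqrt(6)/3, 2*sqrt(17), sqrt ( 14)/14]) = [ -3* pi, - 2*sqrt(6 ) /3, sqrt( 14) /14, 1/pi, sqrt( 3), sqrt( 10), sqrt ( 11), 5.55,2*sqrt( 17),9, 9.49, 9.9]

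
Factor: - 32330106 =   -  2^1*3^2*53^1*33889^1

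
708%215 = 63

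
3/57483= 1/19161 = 0.00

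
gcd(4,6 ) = 2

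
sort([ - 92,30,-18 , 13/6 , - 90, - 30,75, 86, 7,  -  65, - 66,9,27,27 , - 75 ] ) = [ - 92, - 90,  -  75, - 66,-65, - 30, - 18,13/6, 7, 9,27,27,30, 75, 86]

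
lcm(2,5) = 10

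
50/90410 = 5/9041 = 0.00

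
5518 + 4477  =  9995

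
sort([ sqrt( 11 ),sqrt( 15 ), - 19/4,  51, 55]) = [ - 19/4,sqrt( 11 ), sqrt(15 ), 51,55]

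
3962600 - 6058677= - 2096077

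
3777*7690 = 29045130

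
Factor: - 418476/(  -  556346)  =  2^1*3^1*7^(-3)*43^1= 258/343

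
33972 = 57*596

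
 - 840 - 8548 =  - 9388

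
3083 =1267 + 1816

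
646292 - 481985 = 164307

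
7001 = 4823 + 2178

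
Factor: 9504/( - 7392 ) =  -  3^2*7^(  -  1) = - 9/7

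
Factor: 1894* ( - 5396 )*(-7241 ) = 2^3*13^1 * 19^1*71^1*557^1*947^1 =74003193784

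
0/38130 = 0 = 0.00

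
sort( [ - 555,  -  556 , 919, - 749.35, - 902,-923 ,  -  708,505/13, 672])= [ - 923,- 902, - 749.35, - 708,-556,-555,  505/13,672, 919] 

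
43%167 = 43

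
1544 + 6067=7611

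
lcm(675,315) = 4725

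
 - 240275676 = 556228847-796504523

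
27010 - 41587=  - 14577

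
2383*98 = 233534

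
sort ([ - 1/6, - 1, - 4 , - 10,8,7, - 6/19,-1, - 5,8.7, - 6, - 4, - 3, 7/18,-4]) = [  -  10, - 6, - 5, - 4, - 4 , -4,-3, - 1, - 1, - 6/19, - 1/6,7/18,7 , 8,8.7 ]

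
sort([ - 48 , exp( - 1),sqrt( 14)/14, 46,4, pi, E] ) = [  -  48, sqrt( 14)/14,  exp( - 1 ), E, pi, 4, 46]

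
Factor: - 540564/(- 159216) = 421/124= 2^ (- 2) * 31^( - 1) * 421^1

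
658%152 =50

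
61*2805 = 171105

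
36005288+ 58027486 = 94032774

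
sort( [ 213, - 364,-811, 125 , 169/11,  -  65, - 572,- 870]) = [  -  870, - 811,- 572,-364,-65, 169/11, 125, 213 ]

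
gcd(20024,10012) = 10012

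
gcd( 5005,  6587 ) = 7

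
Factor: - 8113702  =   - 2^1 * 4056851^1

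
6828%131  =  16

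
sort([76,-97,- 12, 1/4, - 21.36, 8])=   [ - 97,  -  21.36,-12,1/4,8,76]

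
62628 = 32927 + 29701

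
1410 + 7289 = 8699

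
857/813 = 857/813 = 1.05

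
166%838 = 166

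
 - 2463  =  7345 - 9808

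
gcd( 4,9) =1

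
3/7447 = 3/7447 = 0.00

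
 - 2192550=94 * (  -  23325)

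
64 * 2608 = 166912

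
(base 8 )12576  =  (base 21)ca0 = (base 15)196C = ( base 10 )5502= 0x157e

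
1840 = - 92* ( - 20 )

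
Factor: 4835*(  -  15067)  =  -5^1* 13^1 * 19^1 * 61^1*967^1 =-72848945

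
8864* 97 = 859808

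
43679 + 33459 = 77138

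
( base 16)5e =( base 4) 1132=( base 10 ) 94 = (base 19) 4I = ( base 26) 3G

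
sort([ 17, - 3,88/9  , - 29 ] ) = [ - 29, - 3,88/9,17 ] 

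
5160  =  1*5160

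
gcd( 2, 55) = 1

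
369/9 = 41 = 41.00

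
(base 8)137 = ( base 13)74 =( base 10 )95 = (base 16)5f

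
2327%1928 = 399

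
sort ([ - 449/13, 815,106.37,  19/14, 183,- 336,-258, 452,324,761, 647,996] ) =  [ - 336, - 258, - 449/13, 19/14, 106.37,183, 324, 452,647,761, 815, 996]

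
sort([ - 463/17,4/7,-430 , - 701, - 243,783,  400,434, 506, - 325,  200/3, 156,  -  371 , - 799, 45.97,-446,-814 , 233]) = [-814,- 799 ,-701, -446, - 430, - 371,-325, - 243 , - 463/17,4/7 , 45.97,200/3,156 , 233, 400, 434, 506, 783]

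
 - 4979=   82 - 5061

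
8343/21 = 397 + 2/7= 397.29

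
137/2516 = 137/2516 = 0.05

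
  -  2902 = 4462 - 7364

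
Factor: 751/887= 751^1 * 887^( - 1)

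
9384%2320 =104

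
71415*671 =47919465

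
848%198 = 56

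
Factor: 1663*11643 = 3^1*1663^1*3881^1 =19362309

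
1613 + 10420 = 12033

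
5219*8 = 41752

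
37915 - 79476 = -41561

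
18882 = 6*3147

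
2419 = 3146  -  727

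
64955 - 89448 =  - 24493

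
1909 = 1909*1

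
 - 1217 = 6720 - 7937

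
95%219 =95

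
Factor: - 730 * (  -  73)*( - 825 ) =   -  2^1*3^1  *5^3 * 11^1*73^2 = - 43964250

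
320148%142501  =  35146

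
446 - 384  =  62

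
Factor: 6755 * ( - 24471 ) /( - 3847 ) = 165301605/3847= 3^2*5^1*7^1*193^1*  2719^1*3847^(-1) 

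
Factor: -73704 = -2^3 * 3^1*37^1*83^1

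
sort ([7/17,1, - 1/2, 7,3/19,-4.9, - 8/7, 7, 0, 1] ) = [ - 4.9,-8/7,-1/2, 0, 3/19, 7/17,1,  1 , 7, 7 ]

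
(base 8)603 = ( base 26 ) en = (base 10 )387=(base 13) 23A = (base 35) B2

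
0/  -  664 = 0/1 = - 0.00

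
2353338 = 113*20826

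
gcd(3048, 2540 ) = 508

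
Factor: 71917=71917^1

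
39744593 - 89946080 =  - 50201487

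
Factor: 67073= 67073^1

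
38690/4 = 19345/2 = 9672.50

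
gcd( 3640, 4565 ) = 5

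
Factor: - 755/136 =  - 2^( - 3 )*5^1*17^ ( - 1)*151^1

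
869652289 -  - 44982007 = 914634296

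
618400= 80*7730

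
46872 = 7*6696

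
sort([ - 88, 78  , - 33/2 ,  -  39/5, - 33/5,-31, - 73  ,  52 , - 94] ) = [ - 94 , - 88,-73 ,  -  31, - 33/2, - 39/5, - 33/5, 52, 78 ]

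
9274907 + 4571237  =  13846144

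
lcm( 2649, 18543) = 18543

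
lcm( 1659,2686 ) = 56406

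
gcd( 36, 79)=1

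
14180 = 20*709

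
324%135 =54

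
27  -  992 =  - 965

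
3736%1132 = 340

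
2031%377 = 146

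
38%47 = 38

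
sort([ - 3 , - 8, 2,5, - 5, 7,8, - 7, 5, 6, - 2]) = [ - 8, - 7,  -  5, - 3 ,-2, 2, 5,5, 6,  7,8 ]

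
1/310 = 1/310 = 0.00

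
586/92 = 6 + 17/46  =  6.37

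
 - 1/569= -1/569 = - 0.00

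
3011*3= 9033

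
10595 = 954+9641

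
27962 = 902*31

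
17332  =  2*8666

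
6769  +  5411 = 12180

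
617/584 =1 + 33/584 = 1.06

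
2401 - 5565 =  - 3164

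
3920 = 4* 980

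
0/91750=0=0.00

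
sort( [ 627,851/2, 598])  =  [ 851/2, 598, 627]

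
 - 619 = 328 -947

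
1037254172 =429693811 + 607560361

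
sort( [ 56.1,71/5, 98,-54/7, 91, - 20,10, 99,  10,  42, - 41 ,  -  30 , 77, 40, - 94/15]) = [-41,-30 , - 20,  -  54/7, - 94/15, 10 , 10, 71/5, 40, 42,56.1,77, 91, 98,  99]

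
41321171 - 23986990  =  17334181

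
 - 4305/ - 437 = 4305/437 = 9.85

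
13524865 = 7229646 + 6295219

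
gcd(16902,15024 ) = 1878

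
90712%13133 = 11914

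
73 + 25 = 98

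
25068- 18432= 6636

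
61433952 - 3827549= 57606403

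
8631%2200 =2031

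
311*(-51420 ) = -15991620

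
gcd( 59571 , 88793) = 1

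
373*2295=856035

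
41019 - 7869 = 33150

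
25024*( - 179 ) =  - 4479296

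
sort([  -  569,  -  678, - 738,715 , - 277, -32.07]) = [ - 738, - 678, - 569, - 277, - 32.07,715]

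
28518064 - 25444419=3073645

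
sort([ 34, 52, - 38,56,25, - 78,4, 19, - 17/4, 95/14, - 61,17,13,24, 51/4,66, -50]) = [-78, - 61, - 50, - 38, - 17/4, 4,95/14,51/4,  13 , 17 , 19, 24,25,34,52, 56, 66]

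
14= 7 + 7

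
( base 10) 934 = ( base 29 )136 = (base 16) 3A6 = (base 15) 424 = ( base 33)SA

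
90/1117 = 90/1117=   0.08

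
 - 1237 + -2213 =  - 3450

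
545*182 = 99190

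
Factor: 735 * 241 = 3^1 * 5^1*7^2 * 241^1= 177135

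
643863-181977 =461886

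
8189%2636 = 281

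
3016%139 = 97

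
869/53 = 16+21/53 = 16.40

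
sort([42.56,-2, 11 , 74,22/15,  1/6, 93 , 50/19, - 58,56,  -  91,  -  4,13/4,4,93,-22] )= [ - 91, -58, - 22, - 4, - 2,1/6,22/15, 50/19,13/4, 4,11,42.56 , 56,74,93, 93] 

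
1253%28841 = 1253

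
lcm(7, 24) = 168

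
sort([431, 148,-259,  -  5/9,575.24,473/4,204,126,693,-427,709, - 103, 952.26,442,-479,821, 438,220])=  [ - 479, - 427, - 259 ,-103, - 5/9,473/4,126,148,  204,220, 431, 438,442,575.24,693,709,821,952.26] 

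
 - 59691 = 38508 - 98199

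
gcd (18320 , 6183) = 229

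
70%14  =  0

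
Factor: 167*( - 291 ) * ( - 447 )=21722859= 3^2*97^1*149^1*167^1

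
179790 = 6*29965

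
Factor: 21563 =21563^1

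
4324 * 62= 268088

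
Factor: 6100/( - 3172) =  - 5^2*13^( - 1 ) = -  25/13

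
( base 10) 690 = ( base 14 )374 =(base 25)12F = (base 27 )pf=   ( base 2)1010110010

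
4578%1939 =700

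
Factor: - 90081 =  - 3^2* 10009^1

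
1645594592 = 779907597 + 865686995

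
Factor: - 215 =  - 5^1*43^1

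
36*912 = 32832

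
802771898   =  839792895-37020997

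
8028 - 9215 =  - 1187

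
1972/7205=1972/7205 = 0.27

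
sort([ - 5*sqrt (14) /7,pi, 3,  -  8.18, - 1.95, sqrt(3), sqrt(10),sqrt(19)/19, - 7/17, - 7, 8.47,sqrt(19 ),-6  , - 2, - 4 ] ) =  [- 8.18,-7, - 6,-4, - 5*sqrt(14 )/7,-2, - 1.95, - 7/17,sqrt(19 )/19,sqrt( 3 ),3, pi,sqrt( 10),sqrt( 19),8.47] 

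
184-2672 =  - 2488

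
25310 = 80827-55517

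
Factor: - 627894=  - 2^1*3^2*34883^1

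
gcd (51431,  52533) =1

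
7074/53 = 7074/53 = 133.47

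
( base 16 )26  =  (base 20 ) 1I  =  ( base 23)1F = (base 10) 38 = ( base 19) 20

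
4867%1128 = 355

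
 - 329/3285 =  -  1+2956/3285 = -0.10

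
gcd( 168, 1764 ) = 84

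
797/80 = 797/80 = 9.96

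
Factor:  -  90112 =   -  2^13*11^1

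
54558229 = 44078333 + 10479896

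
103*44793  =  4613679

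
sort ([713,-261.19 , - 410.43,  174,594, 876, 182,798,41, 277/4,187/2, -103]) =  [ - 410.43, - 261.19, - 103,41,277/4, 187/2, 174 , 182,594,713,798,876]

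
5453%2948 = 2505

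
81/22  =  3 + 15/22 = 3.68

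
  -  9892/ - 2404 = 2473/601 = 4.11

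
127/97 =127/97 =1.31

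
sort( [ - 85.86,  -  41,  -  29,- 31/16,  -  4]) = [ - 85.86 ,  -  41, - 29,-4,  -  31/16]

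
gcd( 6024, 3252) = 12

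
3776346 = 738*5117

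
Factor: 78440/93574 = 39220/46787 = 2^2*5^1*13^(  -  1)*37^1*53^1 * 59^( - 1)*61^( - 1 ) 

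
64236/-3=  - 21412/1= -  21412.00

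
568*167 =94856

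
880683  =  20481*43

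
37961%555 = 221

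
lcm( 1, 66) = 66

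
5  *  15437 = 77185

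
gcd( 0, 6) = 6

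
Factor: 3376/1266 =2^3*3^ (-1 ) = 8/3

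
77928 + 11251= 89179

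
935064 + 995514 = 1930578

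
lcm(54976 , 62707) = 4013248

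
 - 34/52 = - 1 + 9/26 = -0.65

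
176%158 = 18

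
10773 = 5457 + 5316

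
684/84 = 8+1/7 =8.14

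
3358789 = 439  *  7651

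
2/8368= 1/4184 = 0.00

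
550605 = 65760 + 484845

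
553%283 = 270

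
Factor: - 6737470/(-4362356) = 3368735/2181178 = 2^ ( - 1)* 5^1*673747^1*1090589^(-1)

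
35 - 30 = 5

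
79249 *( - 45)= - 3566205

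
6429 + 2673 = 9102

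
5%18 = 5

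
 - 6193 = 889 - 7082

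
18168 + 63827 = 81995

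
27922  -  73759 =-45837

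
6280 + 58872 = 65152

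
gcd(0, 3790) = 3790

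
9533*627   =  5977191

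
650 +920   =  1570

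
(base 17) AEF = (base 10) 3143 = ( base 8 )6107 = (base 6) 22315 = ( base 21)72E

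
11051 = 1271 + 9780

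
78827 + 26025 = 104852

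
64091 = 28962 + 35129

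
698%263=172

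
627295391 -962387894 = -335092503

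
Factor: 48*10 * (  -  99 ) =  - 2^5*3^3*5^1*11^1 = - 47520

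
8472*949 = 8039928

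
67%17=16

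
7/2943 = 7/2943 = 0.00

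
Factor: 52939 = 167^1*317^1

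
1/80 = 1/80 = 0.01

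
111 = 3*37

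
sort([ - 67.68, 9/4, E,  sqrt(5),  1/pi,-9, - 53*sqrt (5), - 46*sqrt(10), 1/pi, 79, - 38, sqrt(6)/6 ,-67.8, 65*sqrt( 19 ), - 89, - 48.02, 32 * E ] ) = [ - 46*sqrt(10),-53*sqrt( 5), - 89, - 67.8,- 67.68, - 48.02, - 38, - 9, 1/pi,1/pi,sqrt(6) /6 , sqrt(5 ),9/4,E, 79 , 32*E, 65*sqrt( 19) ] 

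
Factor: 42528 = 2^5*3^1*443^1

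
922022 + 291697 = 1213719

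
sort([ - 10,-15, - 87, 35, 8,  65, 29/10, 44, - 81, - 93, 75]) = [ - 93,  -  87, - 81, - 15,  -  10,29/10,8, 35,44,65, 75 ]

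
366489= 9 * 40721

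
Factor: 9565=5^1*1913^1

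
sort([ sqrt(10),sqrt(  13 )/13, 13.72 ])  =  [sqrt(13 ) /13,sqrt ( 10 ), 13.72 ]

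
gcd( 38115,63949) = 1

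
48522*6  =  291132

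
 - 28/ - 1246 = 2/89 = 0.02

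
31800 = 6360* 5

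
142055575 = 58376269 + 83679306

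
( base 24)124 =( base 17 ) 22G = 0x274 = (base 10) 628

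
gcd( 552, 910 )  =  2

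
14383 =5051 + 9332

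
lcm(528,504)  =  11088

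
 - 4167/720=-6 + 17/80 = - 5.79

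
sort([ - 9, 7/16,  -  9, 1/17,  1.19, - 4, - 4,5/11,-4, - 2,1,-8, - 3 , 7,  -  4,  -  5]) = [ - 9 , - 9,-8, - 5, - 4, - 4,-4, - 4, - 3,  -  2,  1/17 , 7/16,5/11,  1,1.19,  7 ]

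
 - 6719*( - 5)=33595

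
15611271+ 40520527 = 56131798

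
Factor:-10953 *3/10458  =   - 2^( - 1) * 3^1*7^( - 1 )*83^( - 1 )* 1217^1  =  - 3651/1162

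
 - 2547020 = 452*(  -  5635) 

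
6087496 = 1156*5266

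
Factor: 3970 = 2^1 * 5^1*397^1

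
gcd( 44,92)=4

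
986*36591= 36078726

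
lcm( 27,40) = 1080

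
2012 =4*503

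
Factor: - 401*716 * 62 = -2^3 * 31^1*179^1*401^1= - 17801192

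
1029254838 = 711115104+318139734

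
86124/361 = 238 + 206/361=238.57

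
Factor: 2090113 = 31^1*191^1 * 353^1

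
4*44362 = 177448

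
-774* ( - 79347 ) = 61414578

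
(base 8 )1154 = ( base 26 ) NM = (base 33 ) iq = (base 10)620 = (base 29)lb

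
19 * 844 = 16036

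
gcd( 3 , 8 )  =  1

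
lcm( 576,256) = 2304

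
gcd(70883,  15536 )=971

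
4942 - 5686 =  -  744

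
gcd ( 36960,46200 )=9240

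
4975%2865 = 2110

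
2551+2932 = 5483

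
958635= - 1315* (  -  729 )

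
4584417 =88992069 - 84407652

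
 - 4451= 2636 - 7087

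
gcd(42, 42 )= 42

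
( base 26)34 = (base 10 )82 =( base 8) 122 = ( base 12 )6A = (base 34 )2E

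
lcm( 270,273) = 24570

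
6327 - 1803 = 4524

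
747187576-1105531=746082045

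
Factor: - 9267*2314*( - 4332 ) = 2^3*3^2*13^1*19^2*89^1*3089^1 = 92894706216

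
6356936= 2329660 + 4027276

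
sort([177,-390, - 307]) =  [ - 390 , - 307  ,  177]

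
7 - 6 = 1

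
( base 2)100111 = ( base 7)54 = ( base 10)39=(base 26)1D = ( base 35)14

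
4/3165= 4/3165 = 0.00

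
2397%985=427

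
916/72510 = 458/36255 = 0.01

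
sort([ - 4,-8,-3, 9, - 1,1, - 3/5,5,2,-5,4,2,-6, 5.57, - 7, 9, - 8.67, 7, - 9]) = [ - 9,  -  8.67, - 8, - 7, - 6, - 5, - 4, - 3, - 1, - 3/5 , 1 , 2 , 2,4, 5, 5.57, 7,9, 9] 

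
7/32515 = 1/4645 =0.00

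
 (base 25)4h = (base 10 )117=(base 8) 165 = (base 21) 5C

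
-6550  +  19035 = 12485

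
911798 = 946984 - 35186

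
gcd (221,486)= 1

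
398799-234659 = 164140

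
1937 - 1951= - 14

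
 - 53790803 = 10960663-64751466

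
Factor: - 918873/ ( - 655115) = 3^2*5^( - 1) * 23^2*193^1*131023^( - 1 ) 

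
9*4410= 39690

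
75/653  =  75/653 = 0.11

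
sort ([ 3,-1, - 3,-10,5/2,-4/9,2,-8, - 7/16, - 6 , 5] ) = [-10,  -  8, - 6, - 3  ,- 1, - 4/9,-7/16,2,5/2,3,5] 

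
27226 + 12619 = 39845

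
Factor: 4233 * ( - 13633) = -3^1 * 17^1 * 83^1 * 13633^1 = -57708489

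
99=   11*9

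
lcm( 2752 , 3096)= 24768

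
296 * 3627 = 1073592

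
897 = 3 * 299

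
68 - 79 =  - 11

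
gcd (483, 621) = 69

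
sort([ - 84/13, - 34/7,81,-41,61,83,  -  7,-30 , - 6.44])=[ - 41,-30,-7 , - 84/13,  -  6.44  , - 34/7,61,81, 83 ] 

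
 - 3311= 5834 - 9145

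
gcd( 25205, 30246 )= 5041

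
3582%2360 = 1222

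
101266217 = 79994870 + 21271347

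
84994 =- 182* ( - 467)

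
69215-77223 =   -  8008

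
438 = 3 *146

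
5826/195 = 1942/65 = 29.88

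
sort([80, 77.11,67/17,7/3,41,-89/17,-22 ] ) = [ - 22, - 89/17,7/3,67/17,41,77.11,80]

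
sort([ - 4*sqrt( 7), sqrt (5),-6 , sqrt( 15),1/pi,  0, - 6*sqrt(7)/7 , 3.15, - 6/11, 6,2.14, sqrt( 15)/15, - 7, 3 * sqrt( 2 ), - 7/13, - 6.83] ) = [ - 4 *sqrt( 7), - 7,-6.83, - 6 , - 6*sqrt ( 7) /7, - 6/11, - 7/13, 0, sqrt(15)/15, 1/pi, 2.14, sqrt( 5), 3.15,sqrt ( 15 ) , 3 * sqrt(2), 6 ]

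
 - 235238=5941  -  241179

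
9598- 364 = 9234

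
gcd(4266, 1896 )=474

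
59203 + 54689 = 113892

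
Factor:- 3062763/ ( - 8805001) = 3^2* 11^1*37^ ( - 1 )*30937^1*237973^( - 1)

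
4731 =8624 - 3893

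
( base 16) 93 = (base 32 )4J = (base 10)147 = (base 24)63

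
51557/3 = 17185 + 2/3  =  17185.67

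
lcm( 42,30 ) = 210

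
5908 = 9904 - 3996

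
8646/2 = 4323 = 4323.00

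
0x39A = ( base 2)1110011010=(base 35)qc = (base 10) 922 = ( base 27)174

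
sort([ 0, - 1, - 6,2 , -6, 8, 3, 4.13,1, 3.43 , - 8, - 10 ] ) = [ - 10 ,  -  8, -6, - 6 , - 1 , 0, 1 , 2,3,3.43, 4.13, 8] 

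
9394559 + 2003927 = 11398486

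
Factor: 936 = 2^3  *3^2*13^1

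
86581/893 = 96  +  853/893 = 96.96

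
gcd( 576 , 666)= 18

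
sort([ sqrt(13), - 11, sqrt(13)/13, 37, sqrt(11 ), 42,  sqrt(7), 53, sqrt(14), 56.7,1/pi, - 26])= [ - 26, - 11,  sqrt(13) /13,1/pi, sqrt( 7), sqrt( 11 ),sqrt( 13), sqrt( 14 ),37,42,  53, 56.7 ]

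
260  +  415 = 675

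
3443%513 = 365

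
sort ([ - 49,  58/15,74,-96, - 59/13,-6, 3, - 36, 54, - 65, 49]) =[ - 96,-65, - 49,-36,-6, - 59/13,3,58/15,49, 54,74]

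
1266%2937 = 1266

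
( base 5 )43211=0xB73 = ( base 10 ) 2931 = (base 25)4h6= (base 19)825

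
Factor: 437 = 19^1 * 23^1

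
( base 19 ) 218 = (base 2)1011101101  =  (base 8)1355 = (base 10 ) 749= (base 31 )O5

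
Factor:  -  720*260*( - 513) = 96033600 = 2^6*3^5*5^2  *13^1 * 19^1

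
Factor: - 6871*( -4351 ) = 19^1*229^1  *6871^1 = 29895721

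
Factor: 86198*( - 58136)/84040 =  -  2^1*5^( -1)*7^1* 11^( - 1 )*13^2*43^1* 47^1*131^1*191^(-1 ) = -626400866/10505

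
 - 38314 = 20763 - 59077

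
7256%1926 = 1478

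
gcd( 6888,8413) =1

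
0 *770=0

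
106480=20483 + 85997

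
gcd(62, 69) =1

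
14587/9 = 14587/9 = 1620.78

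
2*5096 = 10192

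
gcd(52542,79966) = 2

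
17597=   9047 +8550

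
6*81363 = 488178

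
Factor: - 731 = -17^1*43^1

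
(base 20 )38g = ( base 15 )61B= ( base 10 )1376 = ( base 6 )10212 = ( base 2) 10101100000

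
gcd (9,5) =1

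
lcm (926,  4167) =8334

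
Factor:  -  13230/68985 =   -  14/73 = -2^1*7^1 * 73^( - 1 ) 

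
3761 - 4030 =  - 269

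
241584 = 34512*7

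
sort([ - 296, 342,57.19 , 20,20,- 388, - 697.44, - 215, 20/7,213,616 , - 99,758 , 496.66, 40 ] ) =[-697.44,- 388 , - 296 , - 215, - 99,20/7, 20, 20, 40, 57.19,213,  342, 496.66,616, 758]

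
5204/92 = 56 + 13/23 = 56.57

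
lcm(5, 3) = 15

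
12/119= 12/119 = 0.10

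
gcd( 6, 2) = 2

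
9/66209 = 9/66209 = 0.00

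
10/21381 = 10/21381 =0.00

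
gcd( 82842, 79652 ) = 2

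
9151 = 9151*1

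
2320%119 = 59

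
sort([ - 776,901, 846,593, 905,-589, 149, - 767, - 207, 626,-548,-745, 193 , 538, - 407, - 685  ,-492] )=[-776,-767,-745, - 685,-589,-548, - 492,  -  407 ,-207,149, 193, 538,  593,626 , 846,901,905 ] 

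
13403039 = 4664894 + 8738145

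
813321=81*10041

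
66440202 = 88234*753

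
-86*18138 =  - 1559868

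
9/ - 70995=  -  3/23665 = - 0.00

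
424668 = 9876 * 43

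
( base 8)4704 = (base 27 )3bg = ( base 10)2500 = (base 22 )53e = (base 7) 10201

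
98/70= 7/5  =  1.40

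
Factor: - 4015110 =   -  2^1*3^1*5^1*11^1*23^3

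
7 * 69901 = 489307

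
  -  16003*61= - 976183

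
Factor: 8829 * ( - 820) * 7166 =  - 2^3*3^4*5^1 * 41^1*109^1*3583^1 = - 51880263480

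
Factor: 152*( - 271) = - 41192 = - 2^3*19^1*271^1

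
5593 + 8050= 13643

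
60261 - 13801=46460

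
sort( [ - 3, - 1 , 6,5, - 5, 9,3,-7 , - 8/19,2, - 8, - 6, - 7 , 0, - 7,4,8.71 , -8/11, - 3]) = [ - 8, - 7, - 7, - 7 , - 6 , - 5, - 3,  -  3, - 1 ,  -  8/11,  -  8/19, 0,2 , 3, 4,5,6,8.71, 9 ]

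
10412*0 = 0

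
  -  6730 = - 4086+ - 2644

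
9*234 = 2106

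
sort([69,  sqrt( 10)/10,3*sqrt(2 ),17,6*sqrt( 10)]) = [ sqrt( 10) /10,3*sqrt( 2),17,6*sqrt( 10),69]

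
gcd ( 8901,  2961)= 9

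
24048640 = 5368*4480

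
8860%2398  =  1666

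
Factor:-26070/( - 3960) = 79/12 = 2^( - 2 )*3^(- 1 )*79^1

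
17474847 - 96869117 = -79394270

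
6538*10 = 65380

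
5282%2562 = 158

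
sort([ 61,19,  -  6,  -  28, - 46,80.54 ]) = [ - 46, - 28 ,- 6,19, 61,80.54]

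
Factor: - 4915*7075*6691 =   -  232670324875 = - 5^3*283^1*983^1*6691^1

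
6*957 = 5742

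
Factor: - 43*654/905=  -  2^1*3^1*5^ ( - 1)*43^1*109^1*181^(- 1)  =  - 28122/905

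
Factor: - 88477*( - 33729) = 3^1 * 103^1*  859^1*11243^1 = 2984240733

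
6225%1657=1254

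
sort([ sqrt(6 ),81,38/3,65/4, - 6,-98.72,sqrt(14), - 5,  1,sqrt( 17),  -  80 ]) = [  -  98.72,-80, - 6, - 5,1,sqrt(6 ),  sqrt(14), sqrt(17 ),38/3, 65/4, 81]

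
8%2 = 0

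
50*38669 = 1933450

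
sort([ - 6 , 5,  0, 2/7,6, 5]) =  [ - 6, 0,2/7 , 5,5,6] 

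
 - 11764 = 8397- 20161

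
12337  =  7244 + 5093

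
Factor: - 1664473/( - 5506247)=73^1*151^2*2003^( - 1)*2749^(-1)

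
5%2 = 1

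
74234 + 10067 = 84301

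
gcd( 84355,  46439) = 1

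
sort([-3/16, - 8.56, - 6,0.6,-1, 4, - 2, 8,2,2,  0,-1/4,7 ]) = [ - 8.56, -6, - 2,-1, - 1/4, - 3/16, 0,0.6 , 2,2,  4, 7, 8 ] 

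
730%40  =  10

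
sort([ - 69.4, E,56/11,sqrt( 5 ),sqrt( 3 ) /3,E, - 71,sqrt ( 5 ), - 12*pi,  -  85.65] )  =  [ - 85.65, -71, - 69.4, - 12*pi,sqrt(3) /3,sqrt(5),sqrt( 5 ), E,E,56/11] 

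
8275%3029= 2217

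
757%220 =97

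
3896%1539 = 818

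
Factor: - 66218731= - 41^1*101^1*15991^1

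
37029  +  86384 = 123413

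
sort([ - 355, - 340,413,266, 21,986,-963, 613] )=[-963, - 355,  -  340,  21,266, 413, 613 , 986 ] 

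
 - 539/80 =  - 539/80 = - 6.74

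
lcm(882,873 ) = 85554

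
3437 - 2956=481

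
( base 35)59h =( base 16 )1939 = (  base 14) 24d3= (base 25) a87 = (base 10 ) 6457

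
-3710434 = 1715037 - 5425471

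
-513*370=-189810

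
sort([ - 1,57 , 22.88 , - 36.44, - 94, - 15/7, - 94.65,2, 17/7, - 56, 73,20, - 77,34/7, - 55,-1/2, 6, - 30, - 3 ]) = [  -  94.65, - 94, - 77,  -  56 , - 55, - 36.44, - 30, - 3 , - 15/7, - 1 , - 1/2, 2, 17/7,34/7, 6,20,22.88,  57,  73 ] 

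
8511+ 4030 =12541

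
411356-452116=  - 40760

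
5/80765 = 1/16153 = 0.00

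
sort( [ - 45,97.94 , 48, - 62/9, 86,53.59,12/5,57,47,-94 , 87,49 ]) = [ - 94, - 45, - 62/9,12/5,47 , 48,49,53.59, 57,86, 87,97.94] 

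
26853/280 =26853/280 = 95.90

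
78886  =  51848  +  27038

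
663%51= 0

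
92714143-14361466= 78352677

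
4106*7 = 28742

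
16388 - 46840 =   -  30452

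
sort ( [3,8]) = [3, 8]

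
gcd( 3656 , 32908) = 4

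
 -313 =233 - 546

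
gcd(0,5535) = 5535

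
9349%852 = 829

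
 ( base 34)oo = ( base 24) 1b0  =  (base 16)348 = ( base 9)1133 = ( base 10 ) 840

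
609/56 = 10+7/8 = 10.88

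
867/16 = 54 + 3/16 = 54.19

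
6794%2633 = 1528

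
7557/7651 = 7557/7651 = 0.99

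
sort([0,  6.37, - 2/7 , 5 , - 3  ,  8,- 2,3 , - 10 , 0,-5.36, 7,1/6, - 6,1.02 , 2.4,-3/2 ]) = [ - 10,  -  6,-5.36, - 3,  -  2 ,-3/2, - 2/7 , 0, 0, 1/6,  1.02,2.4,3, 5, 6.37 , 7 , 8 ]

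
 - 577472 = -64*9023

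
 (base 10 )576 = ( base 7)1452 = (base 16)240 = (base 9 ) 710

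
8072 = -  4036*( - 2)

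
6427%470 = 317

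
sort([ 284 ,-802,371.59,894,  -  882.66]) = [  -  882.66, - 802,284,  371.59,894 ] 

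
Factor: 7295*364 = 2655380 = 2^2*5^1*7^1*13^1*1459^1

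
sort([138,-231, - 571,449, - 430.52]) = [ - 571, - 430.52 ,-231,138,449]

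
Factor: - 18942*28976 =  - 548863392=- 2^5*3^1*7^1*11^1*41^1*1811^1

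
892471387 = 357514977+534956410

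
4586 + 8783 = 13369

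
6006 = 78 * 77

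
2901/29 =2901/29 =100.03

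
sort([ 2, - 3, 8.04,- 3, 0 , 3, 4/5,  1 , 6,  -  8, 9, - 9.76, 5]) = [-9.76, - 8, - 3, - 3 , 0,4/5,1,2,3 , 5, 6, 8.04, 9 ]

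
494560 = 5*98912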